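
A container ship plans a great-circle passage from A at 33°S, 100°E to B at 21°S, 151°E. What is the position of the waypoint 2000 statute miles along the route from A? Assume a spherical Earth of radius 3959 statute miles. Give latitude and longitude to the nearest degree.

≈ 28°S, 133°E

The haversine formula gives a central angle δ ≈ 0.812 rad (46.5°) between the endpoints. The total great-circle distance is δ·R ≈ 0.812 × 3959 ≈ 3215 mi, so the target fraction is f = 2000/3215 ≈ 0.622.
Interpolate at f ≈ 0.622 with slerp weights a = sin((1−f)δ)/sin δ ≈ 0.416, b = sin(fδ)/sin δ ≈ 0.667.
p = a·p₁ + b·p₂ ≈ (-0.605, 0.646, -0.466); φ = arcsin(p_z) ≈ -27.76°, λ = atan2(p_y, p_x) ≈ 133.14°.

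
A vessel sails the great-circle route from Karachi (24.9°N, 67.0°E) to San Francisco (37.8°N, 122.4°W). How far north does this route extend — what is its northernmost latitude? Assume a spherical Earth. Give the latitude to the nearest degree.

The great circle lies in the plane with unit normal n̂ = (p₁ × p₂)/|p₁ × p₂|.
Here n̂_z ≈ +0.131; the vertex latitude is φ_max = arccos|n̂_z| ≈ 82.5°.

≈ 82°N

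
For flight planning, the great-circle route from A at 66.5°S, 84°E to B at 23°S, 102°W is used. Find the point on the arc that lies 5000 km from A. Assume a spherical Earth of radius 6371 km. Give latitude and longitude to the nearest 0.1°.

≈ 68.3°S, 106.6°W

From cos δ = sin φ₁ sin φ₂ + cos φ₁ cos φ₂ cos Δλ, the central angle is δ ≈ 1.578 rad (90.4°). The total great-circle distance is δ·R ≈ 1.578 × 6371 ≈ 10050 km, so the target fraction is f = 5000/10050 ≈ 0.497.
Interpolate at f ≈ 0.497 with slerp weights a = sin((1−f)δ)/sin δ ≈ 0.712, b = sin(fδ)/sin δ ≈ 0.707.
p = a·p₁ + b·p₂ ≈ (-0.106, -0.354, -0.929); φ = arcsin(p_z) ≈ -68.33°, λ = atan2(p_y, p_x) ≈ -106.61°.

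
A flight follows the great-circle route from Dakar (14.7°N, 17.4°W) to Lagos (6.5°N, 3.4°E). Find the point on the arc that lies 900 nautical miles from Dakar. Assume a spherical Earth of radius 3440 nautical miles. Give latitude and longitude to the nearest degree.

≈ (9°N, 3°W)

Write both endpoints as unit vectors p₁, p₂ with components (cos φ cos λ, cos φ sin λ, sin φ).
The central angle between the endpoints is δ = arccos(p₁·p₂) ≈ 0.384 rad (22.0°). The total great-circle distance is δ·R ≈ 0.384 × 3440 ≈ 1321 nmi, so the target fraction is f = 900/1321 ≈ 0.681.
Interpolate at f ≈ 0.681 with slerp weights a = sin((1−f)δ)/sin δ ≈ 0.326, b = sin(fδ)/sin δ ≈ 0.690.
p = a·p₁ + b·p₂ ≈ (0.986, -0.054, 0.161); φ = arcsin(p_z) ≈ 9.26°, λ = atan2(p_y, p_x) ≈ -3.11°.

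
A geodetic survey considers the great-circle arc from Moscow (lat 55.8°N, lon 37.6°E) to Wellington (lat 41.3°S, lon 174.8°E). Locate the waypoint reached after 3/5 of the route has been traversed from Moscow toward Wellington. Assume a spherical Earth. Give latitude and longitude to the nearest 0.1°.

≈ lat 5.9°N, lon 135.0°E

From cos δ = sin φ₁ sin φ₂ + cos φ₁ cos φ₂ cos Δλ, the central angle is δ ≈ 2.598 rad (148.8°).
Interpolate at f = 3/5 with slerp weights a = sin((1−f)δ)/sin δ ≈ 1.666, b = sin(fδ)/sin δ ≈ 1.932.
p = a·p₁ + b·p₂ ≈ (-0.704, 0.703, 0.102); φ = arcsin(p_z) ≈ 5.87°, λ = atan2(p_y, p_x) ≈ 135.05°.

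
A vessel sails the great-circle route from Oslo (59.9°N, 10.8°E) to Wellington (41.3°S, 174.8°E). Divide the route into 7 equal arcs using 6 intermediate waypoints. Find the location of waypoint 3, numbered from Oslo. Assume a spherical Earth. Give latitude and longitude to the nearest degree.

≈ (45°N, 142°E)

Write both endpoints as unit vectors p₁, p₂ with components (cos φ cos λ, cos φ sin λ, sin φ).
The central angle between the endpoints is δ = arccos(p₁·p₂) ≈ 2.774 rad (158.9°).
Interpolate at f = 3/7 with slerp weights a = sin((1−f)δ)/sin δ ≈ 2.782, b = sin(fδ)/sin δ ≈ 2.582.
p = a·p₁ + b·p₂ ≈ (-0.561, 0.437, 0.703); φ = arcsin(p_z) ≈ 44.66°, λ = atan2(p_y, p_x) ≈ 142.07°.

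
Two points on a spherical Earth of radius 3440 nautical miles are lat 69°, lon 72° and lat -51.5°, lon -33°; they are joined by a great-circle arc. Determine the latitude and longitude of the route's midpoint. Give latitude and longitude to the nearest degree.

≈ lat 13°, lon 0°

Write both endpoints as unit vectors p₁, p₂ with components (cos φ cos λ, cos φ sin λ, sin φ).
The central angle between the endpoints is δ = arccos(p₁·p₂) ≈ 2.479 rad (142.0°).
Interpolate at f = 1/2 with slerp weights a = sin((1−f)δ)/sin δ ≈ 1.537, b = sin(fδ)/sin δ ≈ 1.537.
p = a·p₁ + b·p₂ ≈ (0.973, 0.003, 0.232); φ = arcsin(p_z) ≈ 13.42°, λ = atan2(p_y, p_x) ≈ 0.16°.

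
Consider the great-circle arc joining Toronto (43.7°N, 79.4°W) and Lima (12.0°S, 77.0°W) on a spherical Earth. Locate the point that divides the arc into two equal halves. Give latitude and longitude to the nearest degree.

Convert each endpoint to a unit vector on the sphere (x = cos φ cos λ, y = cos φ sin λ, z = sin φ).
The central angle between the endpoints is δ = arccos(p₁·p₂) ≈ 0.973 rad (55.7°).
Interpolate at f = 1/2 with slerp weights a = sin((1−f)δ)/sin δ ≈ 0.566, b = sin(fδ)/sin δ ≈ 0.566.
p = a·p₁ + b·p₂ ≈ (0.200, -0.941, 0.273); φ = arcsin(p_z) ≈ 15.85°, λ = atan2(p_y, p_x) ≈ -78.02°.

≈ 16°N, 78°W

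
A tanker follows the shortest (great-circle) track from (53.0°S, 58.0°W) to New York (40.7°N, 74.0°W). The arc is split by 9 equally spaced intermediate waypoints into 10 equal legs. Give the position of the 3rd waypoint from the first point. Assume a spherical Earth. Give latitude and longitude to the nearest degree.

From cos δ = sin φ₁ sin φ₂ + cos φ₁ cos φ₂ cos Δλ, the central angle is δ ≈ 1.653 rad (94.7°).
Interpolate at f = 3/10 with slerp weights a = sin((1−f)δ)/sin δ ≈ 0.919, b = sin(fδ)/sin δ ≈ 0.477.
p = a·p₁ + b·p₂ ≈ (0.393, -0.817, -0.422); φ = arcsin(p_z) ≈ -24.99°, λ = atan2(p_y, p_x) ≈ -64.32°.

≈ (25°S, 64°W)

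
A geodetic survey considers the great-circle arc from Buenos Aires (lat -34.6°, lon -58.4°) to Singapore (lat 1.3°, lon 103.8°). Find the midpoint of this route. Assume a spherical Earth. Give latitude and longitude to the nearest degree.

From cos δ = sin φ₁ sin φ₂ + cos φ₁ cos φ₂ cos Δλ, the central angle is δ ≈ 2.492 rad (142.8°).
Interpolate at f = 1/2 with slerp weights a = sin((1−f)δ)/sin δ ≈ 1.567, b = sin(fδ)/sin δ ≈ 1.567.
p = a·p₁ + b·p₂ ≈ (0.302, 0.423, -0.854); φ = arcsin(p_z) ≈ -58.69°, λ = atan2(p_y, p_x) ≈ 54.44°.

≈ lat -59°, lon 54°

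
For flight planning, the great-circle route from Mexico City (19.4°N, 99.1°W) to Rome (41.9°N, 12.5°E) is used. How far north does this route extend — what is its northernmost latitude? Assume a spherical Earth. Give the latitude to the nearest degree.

The great circle lies in the plane with unit normal n̂ = (p₁ × p₂)/|p₁ × p₂|.
Here n̂_z ≈ +0.653; the vertex latitude is φ_max = arccos|n̂_z| ≈ 49.2°.
Check via Clairaut: cos φ_max = |cos φ₁| · sin C = cos(19.4°)·sin(43.8°) ≈ 0.653, again giving ≈ 49.2°.

≈ 49°N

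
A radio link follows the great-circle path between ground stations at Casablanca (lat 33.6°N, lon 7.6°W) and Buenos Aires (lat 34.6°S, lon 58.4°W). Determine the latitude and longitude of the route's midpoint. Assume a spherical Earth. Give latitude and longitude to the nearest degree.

Convert each endpoint to a unit vector on the sphere (x = cos φ cos λ, y = cos φ sin λ, z = sin φ).
The central angle between the endpoints is δ = arccos(p₁·p₂) ≈ 1.451 rad (83.2°).
Interpolate at f = 1/2 with slerp weights a = sin((1−f)δ)/sin δ ≈ 0.668, b = sin(fδ)/sin δ ≈ 0.668.
p = a·p₁ + b·p₂ ≈ (0.840, -0.542, -0.010); φ = arcsin(p_z) ≈ -0.55°, λ = atan2(p_y, p_x) ≈ -32.84°.

≈ lat 1°S, lon 33°W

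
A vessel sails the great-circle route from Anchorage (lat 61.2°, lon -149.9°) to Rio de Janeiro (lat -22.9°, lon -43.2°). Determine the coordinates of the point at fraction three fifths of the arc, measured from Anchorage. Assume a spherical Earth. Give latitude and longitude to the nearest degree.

≈ lat 18°, lon -67°

Write both endpoints as unit vectors p₁, p₂ with components (cos φ cos λ, cos φ sin λ, sin φ).
The central angle between the endpoints is δ = arccos(p₁·p₂) ≈ 2.058 rad (117.9°).
Interpolate at f = 3/5 with slerp weights a = sin((1−f)δ)/sin δ ≈ 0.830, b = sin(fδ)/sin δ ≈ 1.069.
p = a·p₁ + b·p₂ ≈ (0.372, -0.875, 0.312); φ = arcsin(p_z) ≈ 18.16°, λ = atan2(p_y, p_x) ≈ -66.98°.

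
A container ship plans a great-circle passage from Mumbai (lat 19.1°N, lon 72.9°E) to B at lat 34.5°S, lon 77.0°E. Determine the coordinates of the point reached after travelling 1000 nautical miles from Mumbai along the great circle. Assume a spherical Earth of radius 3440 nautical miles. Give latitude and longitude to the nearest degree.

Write both endpoints as unit vectors p₁, p₂ with components (cos φ cos λ, cos φ sin λ, sin φ).
The central angle between the endpoints is δ = arccos(p₁·p₂) ≈ 0.938 rad (53.7°). The total great-circle distance is δ·R ≈ 0.938 × 3440 ≈ 3227 nmi, so the target fraction is f = 1000/3227 ≈ 0.310.
Interpolate at f ≈ 0.310 with slerp weights a = sin((1−f)δ)/sin δ ≈ 0.748, b = sin(fδ)/sin δ ≈ 0.355.
p = a·p₁ + b·p₂ ≈ (0.274, 0.961, 0.043); φ = arcsin(p_z) ≈ 2.49°, λ = atan2(p_y, p_x) ≈ 74.10°.

≈ lat 2°N, lon 74°E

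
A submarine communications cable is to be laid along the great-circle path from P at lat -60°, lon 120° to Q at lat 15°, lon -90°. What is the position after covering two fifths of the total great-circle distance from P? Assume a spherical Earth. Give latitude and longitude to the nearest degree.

Write both endpoints as unit vectors p₁, p₂ with components (cos φ cos λ, cos φ sin λ, sin φ).
The central angle between the endpoints is δ = arccos(p₁·p₂) ≈ 2.268 rad (130.0°).
Interpolate at f = 2/5 with slerp weights a = sin((1−f)δ)/sin δ ≈ 1.276, b = sin(fδ)/sin δ ≈ 1.028.
p = a·p₁ + b·p₂ ≈ (-0.319, -0.440, -0.839); φ = arcsin(p_z) ≈ -57.05°, λ = atan2(p_y, p_x) ≈ -125.92°.

≈ lat -57°, lon -126°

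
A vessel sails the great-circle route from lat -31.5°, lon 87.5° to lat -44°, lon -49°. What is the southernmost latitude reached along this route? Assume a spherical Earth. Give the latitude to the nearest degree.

≈ -65°

The great circle lies in the plane with unit normal n̂ = (p₁ × p₂)/|p₁ × p₂|.
Here n̂_z ≈ -0.424; the vertex latitude is φ_max = arccos|n̂_z| ≈ 64.9°.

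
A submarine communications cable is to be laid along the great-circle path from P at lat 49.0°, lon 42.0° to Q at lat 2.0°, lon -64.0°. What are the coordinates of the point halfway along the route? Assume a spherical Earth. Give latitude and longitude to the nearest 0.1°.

≈ lat 37.4°, lon -26.4°

Convert each endpoint to a unit vector on the sphere (x = cos φ cos λ, y = cos φ sin λ, z = sin φ).
The central angle between the endpoints is δ = arccos(p₁·p₂) ≈ 1.726 rad (98.9°).
Interpolate at f = 1/2 with slerp weights a = sin((1−f)δ)/sin δ ≈ 0.769, b = sin(fδ)/sin δ ≈ 0.769.
p = a·p₁ + b·p₂ ≈ (0.712, -0.353, 0.607); φ = arcsin(p_z) ≈ 37.39°, λ = atan2(p_y, p_x) ≈ -26.39°.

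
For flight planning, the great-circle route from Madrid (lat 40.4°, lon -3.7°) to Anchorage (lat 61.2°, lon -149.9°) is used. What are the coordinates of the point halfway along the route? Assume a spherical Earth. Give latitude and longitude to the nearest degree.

Convert each endpoint to a unit vector on the sphere (x = cos φ cos λ, y = cos φ sin λ, z = sin φ).
The central angle between the endpoints is δ = arccos(p₁·p₂) ≈ 1.305 rad (74.7°).
Interpolate at f = 1/2 with slerp weights a = sin((1−f)δ)/sin δ ≈ 0.629, b = sin(fδ)/sin δ ≈ 0.629.
p = a·p₁ + b·p₂ ≈ (0.216, -0.183, 0.959); φ = arcsin(p_z) ≈ 73.56°, λ = atan2(p_y, p_x) ≈ -40.27°.

≈ lat 74°, lon -40°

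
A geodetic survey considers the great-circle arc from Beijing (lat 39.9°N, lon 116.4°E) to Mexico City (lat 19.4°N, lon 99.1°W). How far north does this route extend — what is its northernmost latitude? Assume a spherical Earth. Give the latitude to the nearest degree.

≈ 63°N

The great circle lies in the plane with unit normal n̂ = (p₁ × p₂)/|p₁ × p₂|.
Here n̂_z ≈ +0.453; the vertex latitude is φ_max = arccos|n̂_z| ≈ 63.0°.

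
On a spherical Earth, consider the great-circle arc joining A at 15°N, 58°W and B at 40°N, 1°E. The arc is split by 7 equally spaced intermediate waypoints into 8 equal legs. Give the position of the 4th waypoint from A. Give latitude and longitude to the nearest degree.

≈ 31°N, 32°W

Convert each endpoint to a unit vector on the sphere (x = cos φ cos λ, y = cos φ sin λ, z = sin φ).
The central angle between the endpoints is δ = arccos(p₁·p₂) ≈ 0.991 rad (56.8°).
Interpolate at f = 4/8 with slerp weights a = sin((1−f)δ)/sin δ ≈ 0.568, b = sin(fδ)/sin δ ≈ 0.568.
p = a·p₁ + b·p₂ ≈ (0.726, -0.458, 0.512); φ = arcsin(p_z) ≈ 30.83°, λ = atan2(p_y, p_x) ≈ -32.24°.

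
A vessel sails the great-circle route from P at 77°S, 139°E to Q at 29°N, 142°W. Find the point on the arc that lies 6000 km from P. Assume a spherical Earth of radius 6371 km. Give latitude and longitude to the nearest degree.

≈ 31°S, 157°W

Convert each endpoint to a unit vector on the sphere (x = cos φ cos λ, y = cos φ sin λ, z = sin φ).
The central angle between the endpoints is δ = arccos(p₁·p₂) ≈ 2.021 rad (115.8°). The total great-circle distance is δ·R ≈ 2.021 × 6371 ≈ 12874 km, so the target fraction is f = 6000/12874 ≈ 0.466.
Interpolate at f ≈ 0.466 with slerp weights a = sin((1−f)δ)/sin δ ≈ 0.979, b = sin(fδ)/sin δ ≈ 0.898.
p = a·p₁ + b·p₂ ≈ (-0.785, -0.339, -0.518); φ = arcsin(p_z) ≈ -31.23°, λ = atan2(p_y, p_x) ≈ -156.64°.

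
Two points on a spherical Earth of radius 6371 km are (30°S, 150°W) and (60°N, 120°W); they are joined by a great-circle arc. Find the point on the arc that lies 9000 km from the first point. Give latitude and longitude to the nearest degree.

The haversine formula gives a central angle δ ≈ 1.629 rad (93.3°) between the endpoints. The total great-circle distance is δ·R ≈ 1.629 × 6371 ≈ 10377 km, so the target fraction is f = 9000/10377 ≈ 0.867.
Interpolate at f ≈ 0.867 with slerp weights a = sin((1−f)δ)/sin δ ≈ 0.215, b = sin(fδ)/sin δ ≈ 0.989.
p = a·p₁ + b·p₂ ≈ (-0.408, -0.521, 0.749); φ = arcsin(p_z) ≈ 48.52°, λ = atan2(p_y, p_x) ≈ -128.08°.

≈ (49°N, 128°W)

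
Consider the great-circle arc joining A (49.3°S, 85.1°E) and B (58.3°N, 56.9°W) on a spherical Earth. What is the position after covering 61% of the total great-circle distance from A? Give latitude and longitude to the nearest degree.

≈ (27°N, 21°E)

Write both endpoints as unit vectors p₁, p₂ with components (cos φ cos λ, cos φ sin λ, sin φ).
The central angle between the endpoints is δ = arccos(p₁·p₂) ≈ 2.726 rad (156.2°).
Interpolate at f = 0.61 with slerp weights a = sin((1−f)δ)/sin δ ≈ 2.167, b = sin(fδ)/sin δ ≈ 2.469.
p = a·p₁ + b·p₂ ≈ (0.829, 0.321, 0.458); φ = arcsin(p_z) ≈ 27.24°, λ = atan2(p_y, p_x) ≈ 21.17°.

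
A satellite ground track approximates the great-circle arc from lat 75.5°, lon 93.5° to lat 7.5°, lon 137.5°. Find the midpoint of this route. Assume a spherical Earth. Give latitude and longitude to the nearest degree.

Write both endpoints as unit vectors p₁, p₂ with components (cos φ cos λ, cos φ sin λ, sin φ).
The central angle between the endpoints is δ = arccos(p₁·p₂) ≈ 1.261 rad (72.2°).
Interpolate at f = 1/2 with slerp weights a = sin((1−f)δ)/sin δ ≈ 0.619, b = sin(fδ)/sin δ ≈ 0.619.
p = a·p₁ + b·p₂ ≈ (-0.462, 0.569, 0.680); φ = arcsin(p_z) ≈ 42.85°, λ = atan2(p_y, p_x) ≈ 129.06°.

≈ lat 43°, lon 129°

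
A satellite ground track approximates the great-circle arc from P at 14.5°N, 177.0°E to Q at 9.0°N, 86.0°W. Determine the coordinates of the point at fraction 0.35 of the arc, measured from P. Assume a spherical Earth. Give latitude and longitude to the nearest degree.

≈ 18°N, 149°W

From cos δ = sin φ₁ sin φ₂ + cos φ₁ cos φ₂ cos Δλ, the central angle is δ ≈ 1.648 rad (94.4°).
Interpolate at f = 0.35 with slerp weights a = sin((1−f)δ)/sin δ ≈ 0.880, b = sin(fδ)/sin δ ≈ 0.547.
p = a·p₁ + b·p₂ ≈ (-0.814, -0.494, 0.306); φ = arcsin(p_z) ≈ 17.82°, λ = atan2(p_y, p_x) ≈ -148.71°.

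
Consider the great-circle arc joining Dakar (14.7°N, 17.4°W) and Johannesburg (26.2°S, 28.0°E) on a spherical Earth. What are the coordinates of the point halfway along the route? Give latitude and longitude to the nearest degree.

≈ 6°S, 4°E

The haversine formula gives a central angle δ ≈ 1.050 rad (60.2°) between the endpoints.
Interpolate at f = 1/2 with slerp weights a = sin((1−f)δ)/sin δ ≈ 0.578, b = sin(fδ)/sin δ ≈ 0.578.
p = a·p₁ + b·p₂ ≈ (0.991, 0.076, -0.108); φ = arcsin(p_z) ≈ -6.23°, λ = atan2(p_y, p_x) ≈ 4.40°.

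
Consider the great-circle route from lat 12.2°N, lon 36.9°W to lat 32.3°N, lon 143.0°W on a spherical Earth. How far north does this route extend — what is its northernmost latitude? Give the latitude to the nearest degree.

≈ 37°N

The great circle lies in the plane with unit normal n̂ = (p₁ × p₂)/|p₁ × p₂|.
Here n̂_z ≈ -0.799; the vertex latitude is φ_max = arccos|n̂_z| ≈ 36.9°.
Check via Clairaut: cos φ_max = |cos φ₁| · sin C = cos(12.2°)·sin(54.9°) ≈ 0.799, again giving ≈ 36.9°.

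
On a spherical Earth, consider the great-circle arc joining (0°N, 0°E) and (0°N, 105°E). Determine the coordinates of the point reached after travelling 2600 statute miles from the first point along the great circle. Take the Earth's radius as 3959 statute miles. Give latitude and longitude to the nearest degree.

Write both endpoints as unit vectors p₁, p₂ with components (cos φ cos λ, cos φ sin λ, sin φ).
The central angle between the endpoints is δ = arccos(p₁·p₂) ≈ 1.833 rad (105.0°). The total great-circle distance is δ·R ≈ 1.833 × 3959 ≈ 7255 mi, so the target fraction is f = 2600/7255 ≈ 0.358.
Interpolate at f ≈ 0.358 with slerp weights a = sin((1−f)δ)/sin δ ≈ 0.956, b = sin(fδ)/sin δ ≈ 0.632.
p = a·p₁ + b·p₂ ≈ (0.792, 0.611, 0.000); φ = arcsin(p_z) ≈ 0.00°, λ = atan2(p_y, p_x) ≈ 37.63°.

≈ (0°N, 38°E)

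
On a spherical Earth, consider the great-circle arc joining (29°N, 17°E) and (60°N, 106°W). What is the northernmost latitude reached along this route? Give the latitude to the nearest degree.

The great circle lies in the plane with unit normal n̂ = (p₁ × p₂)/|p₁ × p₂|.
Here n̂_z ≈ -0.373; the vertex latitude is φ_max = arccos|n̂_z| ≈ 68.1°.
Check via Clairaut: cos φ_max = |cos φ₁| · sin C = cos(29.0°)·sin(25.2°) ≈ 0.373, again giving ≈ 68.1°.

≈ 68°N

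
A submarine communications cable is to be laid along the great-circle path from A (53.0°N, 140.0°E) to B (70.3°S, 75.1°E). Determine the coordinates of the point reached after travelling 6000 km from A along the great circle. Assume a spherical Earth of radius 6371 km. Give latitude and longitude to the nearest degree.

≈ (1°N, 121°E)

Write both endpoints as unit vectors p₁, p₂ with components (cos φ cos λ, cos φ sin λ, sin φ).
The central angle between the endpoints is δ = arccos(p₁·p₂) ≈ 2.299 rad (131.7°). The total great-circle distance is δ·R ≈ 2.299 × 6371 ≈ 14650 km, so the target fraction is f = 6000/14650 ≈ 0.410.
Interpolate at f ≈ 0.410 with slerp weights a = sin((1−f)δ)/sin δ ≈ 1.310, b = sin(fδ)/sin δ ≈ 1.084.
p = a·p₁ + b·p₂ ≈ (-0.510, 0.860, 0.026); φ = arcsin(p_z) ≈ 1.48°, λ = atan2(p_y, p_x) ≈ 120.67°.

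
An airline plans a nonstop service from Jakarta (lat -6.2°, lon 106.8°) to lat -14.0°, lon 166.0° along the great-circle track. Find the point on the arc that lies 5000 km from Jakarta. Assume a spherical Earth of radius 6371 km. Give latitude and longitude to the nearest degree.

≈ lat -13°, lon 152°

Convert each endpoint to a unit vector on the sphere (x = cos φ cos λ, y = cos φ sin λ, z = sin φ).
The central angle between the endpoints is δ = arccos(p₁·p₂) ≈ 1.024 rad (58.7°). The total great-circle distance is δ·R ≈ 1.024 × 6371 ≈ 6523 km, so the target fraction is f = 5000/6523 ≈ 0.767.
Interpolate at f ≈ 0.767 with slerp weights a = sin((1−f)δ)/sin δ ≈ 0.277, b = sin(fδ)/sin δ ≈ 0.827.
p = a·p₁ + b·p₂ ≈ (-0.859, 0.458, -0.230); φ = arcsin(p_z) ≈ -13.30°, λ = atan2(p_y, p_x) ≈ 151.92°.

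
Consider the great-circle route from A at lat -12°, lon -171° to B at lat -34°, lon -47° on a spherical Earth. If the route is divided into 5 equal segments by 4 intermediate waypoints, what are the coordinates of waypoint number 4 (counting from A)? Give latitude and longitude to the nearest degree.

Write both endpoints as unit vectors p₁, p₂ with components (cos φ cos λ, cos φ sin λ, sin φ).
The central angle between the endpoints is δ = arccos(p₁·p₂) ≈ 1.915 rad (109.7°).
Interpolate at f = 4/5 with slerp weights a = sin((1−f)δ)/sin δ ≈ 0.397, b = sin(fδ)/sin δ ≈ 1.061.
p = a·p₁ + b·p₂ ≈ (0.217, -0.704, -0.676); φ = arcsin(p_z) ≈ -42.54°, λ = atan2(p_y, p_x) ≈ -72.90°.

≈ lat -43°, lon -73°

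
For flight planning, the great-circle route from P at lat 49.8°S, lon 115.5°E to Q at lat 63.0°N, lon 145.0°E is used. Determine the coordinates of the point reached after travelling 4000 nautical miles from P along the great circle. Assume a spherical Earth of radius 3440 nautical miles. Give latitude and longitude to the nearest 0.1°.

Write both endpoints as unit vectors p₁, p₂ with components (cos φ cos λ, cos φ sin λ, sin φ).
The central angle between the endpoints is δ = arccos(p₁·p₂) ≈ 2.010 rad (115.2°). The total great-circle distance is δ·R ≈ 2.010 × 3440 ≈ 6915 nmi, so the target fraction is f = 4000/6915 ≈ 0.578.
Interpolate at f ≈ 0.578 with slerp weights a = sin((1−f)δ)/sin δ ≈ 0.828, b = sin(fδ)/sin δ ≈ 1.014.
p = a·p₁ + b·p₂ ≈ (-0.607, 0.747, 0.271); φ = arcsin(p_z) ≈ 15.73°, λ = atan2(p_y, p_x) ≈ 129.13°.

≈ lat 15.7°N, lon 129.1°E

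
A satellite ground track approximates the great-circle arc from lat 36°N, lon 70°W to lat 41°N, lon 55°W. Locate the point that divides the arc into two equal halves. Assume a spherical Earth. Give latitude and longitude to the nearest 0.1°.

The haversine formula gives a central angle δ ≈ 0.222 rad (12.7°) between the endpoints.
Interpolate at f = 1/2 with slerp weights a = sin((1−f)δ)/sin δ ≈ 0.503, b = sin(fδ)/sin δ ≈ 0.503.
p = a·p₁ + b·p₂ ≈ (0.357, -0.694, 0.626); φ = arcsin(p_z) ≈ 38.74°, λ = atan2(p_y, p_x) ≈ -62.76°.

≈ lat 38.7°N, lon 62.8°W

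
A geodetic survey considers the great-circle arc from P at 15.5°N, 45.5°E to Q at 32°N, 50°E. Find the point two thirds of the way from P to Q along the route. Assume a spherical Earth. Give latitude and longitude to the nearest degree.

The haversine formula gives a central angle δ ≈ 0.297 rad (17.0°) between the endpoints.
Interpolate at f = 2/3 with slerp weights a = sin((1−f)δ)/sin δ ≈ 0.338, b = sin(fδ)/sin δ ≈ 0.672.
p = a·p₁ + b·p₂ ≈ (0.595, 0.669, 0.446); φ = arcsin(p_z) ≈ 26.52°, λ = atan2(p_y, p_x) ≈ 48.36°.

≈ 27°N, 48°E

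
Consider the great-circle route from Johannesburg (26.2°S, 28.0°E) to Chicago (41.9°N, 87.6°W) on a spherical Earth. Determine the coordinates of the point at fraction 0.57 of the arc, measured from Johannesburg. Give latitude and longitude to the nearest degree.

≈ (20°N, 29°W)

From cos δ = sin φ₁ sin φ₂ + cos φ₁ cos φ₂ cos Δλ, the central angle is δ ≈ 2.194 rad (125.7°).
Interpolate at f = 0.57 with slerp weights a = sin((1−f)δ)/sin δ ≈ 0.997, b = sin(fδ)/sin δ ≈ 1.169.
p = a·p₁ + b·p₂ ≈ (0.826, -0.449, 0.340); φ = arcsin(p_z) ≈ 19.90°, λ = atan2(p_y, p_x) ≈ -28.54°.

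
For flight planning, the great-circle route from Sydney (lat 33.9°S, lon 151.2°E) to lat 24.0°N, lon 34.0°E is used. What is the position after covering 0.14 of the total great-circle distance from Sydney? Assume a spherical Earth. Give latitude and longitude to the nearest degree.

The haversine formula gives a central angle δ ≈ 2.182 rad (125.0°) between the endpoints.
Interpolate at f = 0.14 with slerp weights a = sin((1−f)δ)/sin δ ≈ 1.164, b = sin(fδ)/sin δ ≈ 0.367.
p = a·p₁ + b·p₂ ≈ (-0.569, 0.653, -0.500); φ = arcsin(p_z) ≈ -30.00°, λ = atan2(p_y, p_x) ≈ 131.06°.

≈ lat 30°S, lon 131°E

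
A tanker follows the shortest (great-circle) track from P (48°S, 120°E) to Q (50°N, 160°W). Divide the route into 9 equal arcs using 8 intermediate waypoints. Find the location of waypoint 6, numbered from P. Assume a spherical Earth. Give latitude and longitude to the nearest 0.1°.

≈ (18.6°N, 169.1°E)

Write both endpoints as unit vectors p₁, p₂ with components (cos φ cos λ, cos φ sin λ, sin φ).
The central angle between the endpoints is δ = arccos(p₁·p₂) ≈ 2.088 rad (119.6°).
Interpolate at f = 6/9 with slerp weights a = sin((1−f)δ)/sin δ ≈ 0.738, b = sin(fδ)/sin δ ≈ 1.132.
p = a·p₁ + b·p₂ ≈ (-0.931, 0.179, 0.319); φ = arcsin(p_z) ≈ 18.61°, λ = atan2(p_y, p_x) ≈ 169.14°.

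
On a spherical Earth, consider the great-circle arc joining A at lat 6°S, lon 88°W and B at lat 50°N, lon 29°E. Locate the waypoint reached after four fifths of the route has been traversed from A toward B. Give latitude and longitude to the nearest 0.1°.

Convert each endpoint to a unit vector on the sphere (x = cos φ cos λ, y = cos φ sin λ, z = sin φ).
The central angle between the endpoints is δ = arccos(p₁·p₂) ≈ 1.950 rad (111.7°).
Interpolate at f = 4/5 with slerp weights a = sin((1−f)δ)/sin δ ≈ 0.409, b = sin(fδ)/sin δ ≈ 1.076.
p = a·p₁ + b·p₂ ≈ (0.619, -0.071, 0.782); φ = arcsin(p_z) ≈ 51.43°, λ = atan2(p_y, p_x) ≈ -6.57°.

≈ lat 51.4°N, lon 6.6°W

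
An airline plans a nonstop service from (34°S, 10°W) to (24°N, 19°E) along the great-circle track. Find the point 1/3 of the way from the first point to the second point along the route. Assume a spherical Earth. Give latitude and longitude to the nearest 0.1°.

≈ (14.9°S, 0.7°E)

Write both endpoints as unit vectors p₁, p₂ with components (cos φ cos λ, cos φ sin λ, sin φ).
The central angle between the endpoints is δ = arccos(p₁·p₂) ≈ 1.121 rad (64.2°).
Interpolate at f = 1/3 with slerp weights a = sin((1−f)δ)/sin δ ≈ 0.755, b = sin(fδ)/sin δ ≈ 0.405.
p = a·p₁ + b·p₂ ≈ (0.966, 0.012, -0.257); φ = arcsin(p_z) ≈ -14.90°, λ = atan2(p_y, p_x) ≈ 0.71°.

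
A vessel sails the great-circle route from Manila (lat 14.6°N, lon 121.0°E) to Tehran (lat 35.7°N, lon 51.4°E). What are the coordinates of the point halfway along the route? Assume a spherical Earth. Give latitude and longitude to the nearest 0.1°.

≈ lat 29.7°N, lon 89.7°E

From cos δ = sin φ₁ sin φ₂ + cos φ₁ cos φ₂ cos Δλ, the central angle is δ ≈ 1.136 rad (65.1°).
Interpolate at f = 1/2 with slerp weights a = sin((1−f)δ)/sin δ ≈ 0.593, b = sin(fδ)/sin δ ≈ 0.593.
p = a·p₁ + b·p₂ ≈ (0.005, 0.868, 0.496); φ = arcsin(p_z) ≈ 29.71°, λ = atan2(p_y, p_x) ≈ 89.68°.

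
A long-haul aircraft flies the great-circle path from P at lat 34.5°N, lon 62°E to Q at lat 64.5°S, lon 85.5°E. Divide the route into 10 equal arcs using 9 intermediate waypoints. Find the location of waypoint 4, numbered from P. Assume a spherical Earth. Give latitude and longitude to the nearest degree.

Convert each endpoint to a unit vector on the sphere (x = cos φ cos λ, y = cos φ sin λ, z = sin φ).
The central angle between the endpoints is δ = arccos(p₁·p₂) ≈ 1.758 rad (100.7°).
Interpolate at f = 4/10 with slerp weights a = sin((1−f)δ)/sin δ ≈ 0.885, b = sin(fδ)/sin δ ≈ 0.658.
p = a·p₁ + b·p₂ ≈ (0.365, 0.927, -0.093); φ = arcsin(p_z) ≈ -5.31°, λ = atan2(p_y, p_x) ≈ 68.51°.

≈ lat 5°S, lon 69°E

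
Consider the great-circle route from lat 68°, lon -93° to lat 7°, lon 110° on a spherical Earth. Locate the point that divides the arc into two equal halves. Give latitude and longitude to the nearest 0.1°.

≈ lat 57.7°, lon 122.7°

Write both endpoints as unit vectors p₁, p₂ with components (cos φ cos λ, cos φ sin λ, sin φ).
The central angle between the endpoints is δ = arccos(p₁·p₂) ≈ 1.802 rad (103.3°).
Interpolate at f = 1/2 with slerp weights a = sin((1−f)δ)/sin δ ≈ 0.805, b = sin(fδ)/sin δ ≈ 0.805.
p = a·p₁ + b·p₂ ≈ (-0.289, 0.450, 0.845); φ = arcsin(p_z) ≈ 57.67°, λ = atan2(p_y, p_x) ≈ 122.73°.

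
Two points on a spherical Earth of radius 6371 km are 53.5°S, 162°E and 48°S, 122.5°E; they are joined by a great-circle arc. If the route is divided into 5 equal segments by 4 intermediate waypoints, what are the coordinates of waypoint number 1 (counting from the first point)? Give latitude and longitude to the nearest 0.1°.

≈ 53.5°S, 153.5°E

Write both endpoints as unit vectors p₁, p₂ with components (cos φ cos λ, cos φ sin λ, sin φ).
The central angle between the endpoints is δ = arccos(p₁·p₂) ≈ 0.441 rad (25.2°).
Interpolate at f = 1/5 with slerp weights a = sin((1−f)δ)/sin δ ≈ 0.809, b = sin(fδ)/sin δ ≈ 0.206.
p = a·p₁ + b·p₂ ≈ (-0.532, 0.265, -0.804); φ = arcsin(p_z) ≈ -53.52°, λ = atan2(p_y, p_x) ≈ 153.51°.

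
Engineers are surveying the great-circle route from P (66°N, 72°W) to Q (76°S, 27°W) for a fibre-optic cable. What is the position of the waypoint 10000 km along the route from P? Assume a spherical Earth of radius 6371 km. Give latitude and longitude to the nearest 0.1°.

The haversine formula gives a central angle δ ≈ 2.527 rad (144.8°) between the endpoints. The total great-circle distance is δ·R ≈ 2.527 × 6371 ≈ 16098 km, so the target fraction is f = 10000/16098 ≈ 0.621.
Interpolate at f ≈ 0.621 with slerp weights a = sin((1−f)δ)/sin δ ≈ 1.417, b = sin(fδ)/sin δ ≈ 1.733.
p = a·p₁ + b·p₂ ≈ (0.552, -0.739, -0.387); φ = arcsin(p_z) ≈ -22.79°, λ = atan2(p_y, p_x) ≈ -53.24°.

≈ (22.8°S, 53.2°W)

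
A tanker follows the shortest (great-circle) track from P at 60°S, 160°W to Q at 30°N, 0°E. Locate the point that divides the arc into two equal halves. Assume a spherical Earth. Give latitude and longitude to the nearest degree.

Convert each endpoint to a unit vector on the sphere (x = cos φ cos λ, y = cos φ sin λ, z = sin φ).
The central angle between the endpoints is δ = arccos(p₁·p₂) ≈ 2.568 rad (147.1°).
Interpolate at f = 1/2 with slerp weights a = sin((1−f)δ)/sin δ ≈ 1.767, b = sin(fδ)/sin δ ≈ 1.767.
p = a·p₁ + b·p₂ ≈ (0.700, -0.302, -0.647); φ = arcsin(p_z) ≈ -40.31°, λ = atan2(p_y, p_x) ≈ -23.35°.

≈ 40°S, 23°W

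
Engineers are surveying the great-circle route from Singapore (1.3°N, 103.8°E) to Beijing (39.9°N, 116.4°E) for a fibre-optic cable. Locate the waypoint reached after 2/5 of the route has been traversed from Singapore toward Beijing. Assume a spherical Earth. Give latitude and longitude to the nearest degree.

≈ 17°N, 108°E

Convert each endpoint to a unit vector on the sphere (x = cos φ cos λ, y = cos φ sin λ, z = sin φ).
The central angle between the endpoints is δ = arccos(p₁·p₂) ≈ 0.703 rad (40.3°).
Interpolate at f = 2/5 with slerp weights a = sin((1−f)δ)/sin δ ≈ 0.633, b = sin(fδ)/sin δ ≈ 0.429.
p = a·p₁ + b·p₂ ≈ (-0.297, 0.910, 0.290); φ = arcsin(p_z) ≈ 16.84°, λ = atan2(p_y, p_x) ≈ 108.10°.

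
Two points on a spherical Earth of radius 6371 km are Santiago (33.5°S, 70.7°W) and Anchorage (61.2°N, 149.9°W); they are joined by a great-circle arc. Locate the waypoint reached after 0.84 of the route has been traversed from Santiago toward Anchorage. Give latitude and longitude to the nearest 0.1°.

Convert each endpoint to a unit vector on the sphere (x = cos φ cos λ, y = cos φ sin λ, z = sin φ).
The central angle between the endpoints is δ = arccos(p₁·p₂) ≈ 1.991 rad (114.1°).
Interpolate at f = 0.84 with slerp weights a = sin((1−f)δ)/sin δ ≈ 0.343, b = sin(fδ)/sin δ ≈ 1.090.
p = a·p₁ + b·p₂ ≈ (-0.360, -0.533, 0.766); φ = arcsin(p_z) ≈ 49.96°, λ = atan2(p_y, p_x) ≈ -123.99°.

≈ 50.0°N, 124.0°W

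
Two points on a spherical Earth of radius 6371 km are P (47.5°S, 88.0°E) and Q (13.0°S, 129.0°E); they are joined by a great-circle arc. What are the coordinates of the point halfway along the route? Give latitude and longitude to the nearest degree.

Convert each endpoint to a unit vector on the sphere (x = cos φ cos λ, y = cos φ sin λ, z = sin φ).
The central angle between the endpoints is δ = arccos(p₁·p₂) ≈ 0.846 rad (48.5°).
Interpolate at f = 1/2 with slerp weights a = sin((1−f)δ)/sin δ ≈ 0.548, b = sin(fδ)/sin δ ≈ 0.548.
p = a·p₁ + b·p₂ ≈ (-0.323, 0.786, -0.528); φ = arcsin(p_z) ≈ -31.85°, λ = atan2(p_y, p_x) ≈ 112.37°.

≈ (32°S, 112°E)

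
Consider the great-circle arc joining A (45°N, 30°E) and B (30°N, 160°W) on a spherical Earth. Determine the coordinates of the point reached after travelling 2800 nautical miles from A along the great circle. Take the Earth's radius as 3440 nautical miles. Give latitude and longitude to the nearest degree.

≈ (83°N, 131°E)

Write both endpoints as unit vectors p₁, p₂ with components (cos φ cos λ, cos φ sin λ, sin φ).
The central angle between the endpoints is δ = arccos(p₁·p₂) ≈ 1.823 rad (104.4°). The total great-circle distance is δ·R ≈ 1.823 × 3440 ≈ 6271 nmi, so the target fraction is f = 2800/6271 ≈ 0.446.
Interpolate at f ≈ 0.446 with slerp weights a = sin((1−f)δ)/sin δ ≈ 0.874, b = sin(fδ)/sin δ ≈ 0.751.
p = a·p₁ + b·p₂ ≈ (-0.076, 0.087, 0.993); φ = arcsin(p_z) ≈ 83.39°, λ = atan2(p_y, p_x) ≈ 131.18°.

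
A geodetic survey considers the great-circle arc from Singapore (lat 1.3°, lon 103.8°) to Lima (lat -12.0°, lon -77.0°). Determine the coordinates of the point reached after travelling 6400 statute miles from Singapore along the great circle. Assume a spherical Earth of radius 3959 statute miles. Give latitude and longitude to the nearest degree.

From cos δ = sin φ₁ sin φ₂ + cos φ₁ cos φ₂ cos Δλ, the central angle is δ ≈ 2.954 rad (169.3°). The total great-circle distance is δ·R ≈ 2.954 × 3959 ≈ 11696 mi, so the target fraction is f = 6400/11696 ≈ 0.547.
Interpolate at f ≈ 0.547 with slerp weights a = sin((1−f)δ)/sin δ ≈ 5.226, b = sin(fδ)/sin δ ≈ 5.366.
p = a·p₁ + b·p₂ ≈ (-0.066, -0.040, -0.997); φ = arcsin(p_z) ≈ -85.59°, λ = atan2(p_y, p_x) ≈ -148.67°.

≈ lat -86°, lon -149°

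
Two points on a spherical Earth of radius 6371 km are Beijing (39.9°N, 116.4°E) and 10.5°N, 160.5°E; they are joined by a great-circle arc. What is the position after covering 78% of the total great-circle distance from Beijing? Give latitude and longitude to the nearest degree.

Write both endpoints as unit vectors p₁, p₂ with components (cos φ cos λ, cos φ sin λ, sin φ).
The central angle between the endpoints is δ = arccos(p₁·p₂) ≈ 0.852 rad (48.8°).
Interpolate at f = 0.78 with slerp weights a = sin((1−f)δ)/sin δ ≈ 0.248, b = sin(fδ)/sin δ ≈ 0.819.
p = a·p₁ + b·p₂ ≈ (-0.844, 0.439, 0.308); φ = arcsin(p_z) ≈ 17.95°, λ = atan2(p_y, p_x) ≈ 152.51°.

≈ 18°N, 153°E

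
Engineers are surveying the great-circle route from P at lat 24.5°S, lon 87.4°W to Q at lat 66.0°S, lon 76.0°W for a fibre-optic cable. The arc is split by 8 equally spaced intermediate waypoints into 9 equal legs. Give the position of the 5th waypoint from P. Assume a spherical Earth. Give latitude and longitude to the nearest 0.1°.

≈ lat 47.7°S, lon 83.3°W

From cos δ = sin φ₁ sin φ₂ + cos φ₁ cos φ₂ cos Δλ, the central angle is δ ≈ 0.735 rad (42.1°).
Interpolate at f = 5/9 with slerp weights a = sin((1−f)δ)/sin δ ≈ 0.479, b = sin(fδ)/sin δ ≈ 0.592.
p = a·p₁ + b·p₂ ≈ (0.078, -0.669, -0.739); φ = arcsin(p_z) ≈ -47.68°, λ = atan2(p_y, p_x) ≈ -83.35°.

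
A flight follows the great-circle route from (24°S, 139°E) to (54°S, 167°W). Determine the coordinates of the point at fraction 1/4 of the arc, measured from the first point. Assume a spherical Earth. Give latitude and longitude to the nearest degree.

From cos δ = sin φ₁ sin φ₂ + cos φ₁ cos φ₂ cos Δλ, the central angle is δ ≈ 0.870 rad (49.9°).
Interpolate at f = 1/4 with slerp weights a = sin((1−f)δ)/sin δ ≈ 0.794, b = sin(fδ)/sin δ ≈ 0.282.
p = a·p₁ + b·p₂ ≈ (-0.709, 0.439, -0.552); φ = arcsin(p_z) ≈ -33.47°, λ = atan2(p_y, p_x) ≈ 148.26°.

≈ (33°S, 148°E)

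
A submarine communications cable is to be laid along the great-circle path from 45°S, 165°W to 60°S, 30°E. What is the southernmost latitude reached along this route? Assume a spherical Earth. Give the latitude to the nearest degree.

≈ 85°S

The great circle lies in the plane with unit normal n̂ = (p₁ × p₂)/|p₁ × p₂|.
Here n̂_z ≈ -0.095; the vertex latitude is φ_max = arccos|n̂_z| ≈ 84.5°.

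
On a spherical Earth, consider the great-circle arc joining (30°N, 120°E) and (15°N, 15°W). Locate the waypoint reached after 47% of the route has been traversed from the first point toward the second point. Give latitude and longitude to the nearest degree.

≈ (48°N, 50°E)

The haversine formula gives a central angle δ ≈ 2.051 rad (117.5°) between the endpoints.
Interpolate at f = 0.47 with slerp weights a = sin((1−f)δ)/sin δ ≈ 0.998, b = sin(fδ)/sin δ ≈ 0.926.
p = a·p₁ + b·p₂ ≈ (0.432, 0.517, 0.739); φ = arcsin(p_z) ≈ 47.64°, λ = atan2(p_y, p_x) ≈ 50.12°.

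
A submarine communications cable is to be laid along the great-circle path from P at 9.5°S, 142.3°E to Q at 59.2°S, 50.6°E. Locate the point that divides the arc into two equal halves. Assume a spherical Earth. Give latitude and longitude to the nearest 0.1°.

≈ 43.0°S, 114.5°E

From cos δ = sin φ₁ sin φ₂ + cos φ₁ cos φ₂ cos Δλ, the central angle is δ ≈ 1.444 rad (82.7°).
Interpolate at f = 1/2 with slerp weights a = sin((1−f)δ)/sin δ ≈ 0.666, b = sin(fδ)/sin δ ≈ 0.666.
p = a·p₁ + b·p₂ ≈ (-0.303, 0.665, -0.682); φ = arcsin(p_z) ≈ -43.01°, λ = atan2(p_y, p_x) ≈ 114.51°.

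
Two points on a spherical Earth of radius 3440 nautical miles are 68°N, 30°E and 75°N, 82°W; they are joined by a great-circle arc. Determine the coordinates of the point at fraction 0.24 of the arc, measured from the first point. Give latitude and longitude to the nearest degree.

≈ 74°N, 17°E

Write both endpoints as unit vectors p₁, p₂ with components (cos φ cos λ, cos φ sin λ, sin φ).
The central angle between the endpoints is δ = arccos(p₁·p₂) ≈ 0.537 rad (30.8°).
Interpolate at f = 0.24 with slerp weights a = sin((1−f)δ)/sin δ ≈ 0.776, b = sin(fδ)/sin δ ≈ 0.251.
p = a·p₁ + b·p₂ ≈ (0.261, 0.081, 0.962); φ = arcsin(p_z) ≈ 74.16°, λ = atan2(p_y, p_x) ≈ 17.24°.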